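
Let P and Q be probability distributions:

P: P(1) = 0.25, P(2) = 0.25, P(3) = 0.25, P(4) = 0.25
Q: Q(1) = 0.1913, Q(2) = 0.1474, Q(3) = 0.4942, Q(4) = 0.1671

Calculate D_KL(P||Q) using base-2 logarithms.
0.1866 bits

D_KL(P||Q) = Σ P(x) log₂(P(x)/Q(x))

Computing term by term:
  P(1)·log₂(P(1)/Q(1)) = 0.25·log₂(0.25/0.1913) = 0.09652
  P(2)·log₂(P(2)/Q(2)) = 0.25·log₂(0.25/0.1474) = 0.19055
  P(3)·log₂(P(3)/Q(3)) = 0.25·log₂(0.25/0.4942) = -0.24579
  P(4)·log₂(P(4)/Q(4)) = 0.25·log₂(0.25/0.1671) = 0.14530

D_KL(P||Q) = 0.09652 + 0.19055 - 0.24579 + 0.14530 = 0.18658 ≈ 0.1866 bits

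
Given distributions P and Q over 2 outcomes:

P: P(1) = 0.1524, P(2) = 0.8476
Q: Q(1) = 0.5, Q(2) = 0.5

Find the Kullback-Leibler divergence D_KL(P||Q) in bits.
0.3842 bits

D_KL(P||Q) = Σ P(x) log₂(P(x)/Q(x))

Computing term by term:
  P(1)·log₂(P(1)/Q(1)) = 0.1524·log₂(0.1524/0.5) = -0.26122
  P(2)·log₂(P(2)/Q(2)) = 0.8476·log₂(0.8476/0.5) = 0.64541

D_KL(P||Q) = -0.26122 + 0.64541 = 0.38419 ≈ 0.3842 bits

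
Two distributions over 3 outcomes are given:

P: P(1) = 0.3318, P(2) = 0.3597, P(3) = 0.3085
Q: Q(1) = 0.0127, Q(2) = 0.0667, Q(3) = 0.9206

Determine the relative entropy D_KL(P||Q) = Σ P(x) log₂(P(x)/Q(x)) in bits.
1.9498 bits

D_KL(P||Q) = Σ P(x) log₂(P(x)/Q(x))

Computing term by term:
  P(1)·log₂(P(1)/Q(1)) = 0.3318·log₂(0.3318/0.0127) = 1.56192
  P(2)·log₂(P(2)/Q(2)) = 0.3597·log₂(0.3597/0.0667) = 0.87444
  P(3)·log₂(P(3)/Q(3)) = 0.3085·log₂(0.3085/0.9206) = -0.48660

D_KL(P||Q) = 1.56192 + 0.87444 - 0.48660 = 1.94976 ≈ 1.9498 bits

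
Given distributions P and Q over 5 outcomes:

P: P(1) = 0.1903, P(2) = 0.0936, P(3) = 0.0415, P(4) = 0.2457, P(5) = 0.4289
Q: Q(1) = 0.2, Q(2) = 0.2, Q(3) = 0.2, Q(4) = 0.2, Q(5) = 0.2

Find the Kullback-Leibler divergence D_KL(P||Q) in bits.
0.3347 bits

D_KL(P||Q) = Σ P(x) log₂(P(x)/Q(x))

Computing term by term:
  P(1)·log₂(P(1)/Q(1)) = 0.1903·log₂(0.1903/0.2) = -0.01365
  P(2)·log₂(P(2)/Q(2)) = 0.0936·log₂(0.0936/0.2) = -0.10253
  P(3)·log₂(P(3)/Q(3)) = 0.0415·log₂(0.0415/0.2) = -0.09416
  P(4)·log₂(P(4)/Q(4)) = 0.2457·log₂(0.2457/0.2) = 0.07295
  P(5)·log₂(P(5)/Q(5)) = 0.4289·log₂(0.4289/0.2) = 0.47207

D_KL(P||Q) = -0.01365 - 0.10253 - 0.09416 + 0.07295 + 0.47207 = 0.33468 ≈ 0.3347 bits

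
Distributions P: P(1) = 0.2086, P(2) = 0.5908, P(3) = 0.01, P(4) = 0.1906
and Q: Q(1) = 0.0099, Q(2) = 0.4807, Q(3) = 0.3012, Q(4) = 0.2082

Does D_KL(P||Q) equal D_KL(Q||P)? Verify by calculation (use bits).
D_KL(P||Q) = 1.0196 bits, D_KL(Q||P) = 1.3197 bits. No — D_KL(P||Q) ≠ D_KL(Q||P) for this pair.

D_KL(P||Q) = Σ P(x) log₂(P(x)/Q(x))

Computing term by term:
  P(1)·log₂(P(1)/Q(1)) = 0.2086·log₂(0.2086/0.0099) = 0.91725
  P(2)·log₂(P(2)/Q(2)) = 0.5908·log₂(0.5908/0.4807) = 0.17578
  P(3)·log₂(P(3)/Q(3)) = 0.01·log₂(0.01/0.3012) = -0.04913
  P(4)·log₂(P(4)/Q(4)) = 0.1906·log₂(0.1906/0.2082) = -0.02429

D_KL(P||Q) = 0.91725 + 0.17578 - 0.04913 - 0.02429 = 1.01961 ≈ 1.0196 bits

D_KL(Q||P) = Σ Q(x) log₂(Q(x)/P(x))

Computing term by term:
  Q(1)·log₂(Q(1)/P(1)) = 0.0099·log₂(0.0099/0.2086) = -0.04353
  Q(2)·log₂(Q(2)/P(2)) = 0.4807·log₂(0.4807/0.5908) = -0.14302
  Q(3)·log₂(Q(3)/P(3)) = 0.3012·log₂(0.3012/0.01) = 1.47969
  Q(4)·log₂(Q(4)/P(4)) = 0.2082·log₂(0.2082/0.1906) = 0.02653

D_KL(Q||P) = -0.04353 - 0.14302 + 1.47969 + 0.02653 = 1.31967 ≈ 1.3197 bits

These are NOT equal (difference: 0.3001 bits). KL divergence is asymmetric: D_KL(P||Q) ≠ D_KL(Q||P) in general.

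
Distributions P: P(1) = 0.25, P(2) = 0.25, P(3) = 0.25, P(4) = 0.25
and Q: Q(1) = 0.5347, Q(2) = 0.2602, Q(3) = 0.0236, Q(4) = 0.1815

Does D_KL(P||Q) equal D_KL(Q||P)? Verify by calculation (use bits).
D_KL(P||Q) = 0.6781 bits, D_KL(Q||P) = 0.4373 bits. No — D_KL(P||Q) ≠ D_KL(Q||P) for this pair.

D_KL(P||Q) = Σ P(x) log₂(P(x)/Q(x))

Computing term by term:
  P(1)·log₂(P(1)/Q(1)) = 0.25·log₂(0.25/0.5347) = -0.27420
  P(2)·log₂(P(2)/Q(2)) = 0.25·log₂(0.25/0.2602) = -0.01442
  P(3)·log₂(P(3)/Q(3)) = 0.25·log₂(0.25/0.0236) = 0.85127
  P(4)·log₂(P(4)/Q(4)) = 0.25·log₂(0.25/0.1815) = 0.11549

D_KL(P||Q) = -0.27420 - 0.01442 + 0.85127 + 0.11549 = 0.67814 ≈ 0.6781 bits

D_KL(Q||P) = Σ Q(x) log₂(Q(x)/P(x))

Computing term by term:
  Q(1)·log₂(Q(1)/P(1)) = 0.5347·log₂(0.5347/0.25) = 0.58646
  Q(2)·log₂(Q(2)/P(2)) = 0.2602·log₂(0.2602/0.25) = 0.01501
  Q(3)·log₂(Q(3)/P(3)) = 0.0236·log₂(0.0236/0.25) = -0.08036
  Q(4)·log₂(Q(4)/P(4)) = 0.1815·log₂(0.1815/0.25) = -0.08385

D_KL(Q||P) = 0.58646 + 0.01501 - 0.08036 - 0.08385 = 0.43726 ≈ 0.4373 bits

These are NOT equal (difference: 0.2408 bits). KL divergence is asymmetric: D_KL(P||Q) ≠ D_KL(Q||P) in general.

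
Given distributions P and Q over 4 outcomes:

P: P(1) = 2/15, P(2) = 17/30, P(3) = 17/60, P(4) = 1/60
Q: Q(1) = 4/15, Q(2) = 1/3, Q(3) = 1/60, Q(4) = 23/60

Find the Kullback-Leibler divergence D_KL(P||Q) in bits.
1.3832 bits

D_KL(P||Q) = Σ P(x) log₂(P(x)/Q(x))

Computing term by term:
  P(1)·log₂(P(1)/Q(1)) = (2/15)·log₂((2/15)/(4/15)) = -0.13333
  P(2)·log₂(P(2)/Q(2)) = (17/30)·log₂((17/30)/(1/3)) = 0.43380
  P(3)·log₂(P(3)/Q(3)) = (17/60)·log₂((17/60)/(1/60)) = 1.15811
  P(4)·log₂(P(4)/Q(4)) = (1/60)·log₂((1/60)/(23/60)) = -0.07539

D_KL(P||Q) = -0.13333 + 0.43380 + 1.15811 - 0.07539 = 1.38319 ≈ 1.3832 bits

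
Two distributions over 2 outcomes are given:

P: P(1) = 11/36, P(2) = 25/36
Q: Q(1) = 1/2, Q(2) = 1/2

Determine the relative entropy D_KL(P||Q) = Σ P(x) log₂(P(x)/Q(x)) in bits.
0.1120 bits

D_KL(P||Q) = Σ P(x) log₂(P(x)/Q(x))

Computing term by term:
  P(1)·log₂(P(1)/Q(1)) = (11/36)·log₂((11/36)/(1/2)) = -0.21710
  P(2)·log₂(P(2)/Q(2)) = (25/36)·log₂((25/36)/(1/2)) = 0.32912

D_KL(P||Q) = -0.21710 + 0.32912 = 0.11202 ≈ 0.1120 bits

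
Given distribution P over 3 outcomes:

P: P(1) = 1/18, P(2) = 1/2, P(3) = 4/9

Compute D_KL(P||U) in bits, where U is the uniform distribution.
0.3333 bits

U(i) = 1/3 for all i

D_KL(P||U) = Σ P(x) log₂(P(x) / (1/3))
           = Σ P(x) log₂(P(x)) + log₂(3)
           = log₂(3) - H(P)

H(P) = -Σ P(x) log₂(P(x)):
  -P(1)·log₂(P(1)) = -(1/18)·log₂(1/18) = 0.23166
  -P(2)·log₂(P(2)) = -(1/2)·log₂(1/2) = 0.50000
  -P(3)·log₂(P(3)) = -(4/9)·log₂(4/9) = 0.51997
H(P) = 0.23166 + 0.50000 + 0.51997 = 1.25163 bits

log₂(3) = 1.58496 bits

D_KL(P||U) = 1.58496 - 1.25163 = 0.33333 ≈ 0.3333 bits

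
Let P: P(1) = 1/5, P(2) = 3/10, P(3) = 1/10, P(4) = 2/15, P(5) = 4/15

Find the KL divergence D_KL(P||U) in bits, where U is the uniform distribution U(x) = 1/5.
0.1082 bits

U(i) = 1/5 for all i

D_KL(P||U) = Σ P(x) log₂(P(x) / (1/5))
           = Σ P(x) log₂(P(x)) + log₂(5)
           = log₂(5) - H(P)

H(P) = -Σ P(x) log₂(P(x)):
  -P(1)·log₂(P(1)) = -(1/5)·log₂(1/5) = 0.46439
  -P(2)·log₂(P(2)) = -(3/10)·log₂(3/10) = 0.52109
  -P(3)·log₂(P(3)) = -(1/10)·log₂(1/10) = 0.33219
  -P(4)·log₂(P(4)) = -(2/15)·log₂(2/15) = 0.38759
  -P(5)·log₂(P(5)) = -(4/15)·log₂(4/15) = 0.50850
H(P) = 0.46439 + 0.52109 + 0.33219 + 0.38759 + 0.50850 = 2.21376 bits

log₂(5) = 2.32193 bits

D_KL(P||U) = 2.32193 - 2.21376 = 0.10817 ≈ 0.1082 bits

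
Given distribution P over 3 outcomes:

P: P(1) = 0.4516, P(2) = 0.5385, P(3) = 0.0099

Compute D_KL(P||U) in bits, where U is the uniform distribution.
0.5202 bits

U(i) = 1/3 for all i

D_KL(P||U) = Σ P(x) log₂(P(x) / (1/3))
           = Σ P(x) log₂(P(x)) + log₂(3)
           = log₂(3) - H(P)

H(P) = -Σ P(x) log₂(P(x)):
  -P(1)·log₂(P(1)) = -(0.4516)·log₂(0.4516) = 0.51793
  -P(2)·log₂(P(2)) = -(0.5385)·log₂(0.5385) = 0.48087
  -P(3)·log₂(P(3)) = -(0.0099)·log₂(0.0099) = 0.06592
H(P) = 0.51793 + 0.48087 + 0.06592 = 1.06472 bits

log₂(3) = 1.58496 bits

D_KL(P||U) = 1.58496 - 1.06472 = 0.52024 ≈ 0.5202 bits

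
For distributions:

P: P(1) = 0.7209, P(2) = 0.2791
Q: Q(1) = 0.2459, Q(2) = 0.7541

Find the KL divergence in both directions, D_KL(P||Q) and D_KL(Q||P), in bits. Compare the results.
D_KL(P||Q) = 0.7184 bits, D_KL(Q||P) = 0.6998 bits. D_KL(P||Q) is larger than D_KL(Q||P) by 0.0186 bits; the two directions differ.

D_KL(P||Q) = Σ P(x) log₂(P(x)/Q(x))

Computing term by term:
  P(1)·log₂(P(1)/Q(1)) = 0.7209·log₂(0.7209/0.2459) = 1.11864
  P(2)·log₂(P(2)/Q(2)) = 0.2791·log₂(0.2791/0.7541) = -0.40022

D_KL(P||Q) = 1.11864 - 0.40022 = 0.71842 ≈ 0.7184 bits

D_KL(Q||P) = Σ Q(x) log₂(Q(x)/P(x))

Computing term by term:
  Q(1)·log₂(Q(1)/P(1)) = 0.2459·log₂(0.2459/0.7209) = -0.38157
  Q(2)·log₂(Q(2)/P(2)) = 0.7541·log₂(0.7541/0.2791) = 1.08136

D_KL(Q||P) = -0.38157 + 1.08136 = 0.69979 ≈ 0.6998 bits

These are NOT equal (difference: 0.0186 bits). KL divergence is asymmetric: D_KL(P||Q) ≠ D_KL(Q||P) in general.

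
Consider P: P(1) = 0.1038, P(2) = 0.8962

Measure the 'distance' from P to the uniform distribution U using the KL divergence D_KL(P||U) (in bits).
0.5191 bits

U(i) = 1/2 for all i

D_KL(P||U) = Σ P(x) log₂(P(x) / (1/2))
           = Σ P(x) log₂(P(x)) + log₂(2)
           = log₂(2) - H(P)

H(P) = -Σ P(x) log₂(P(x)):
  -P(1)·log₂(P(1)) = -(0.1038)·log₂(0.1038) = 0.33923
  -P(2)·log₂(P(2)) = -(0.8962)·log₂(0.8962) = 0.14170
H(P) = 0.33923 + 0.14170 = 0.48093 bits

log₂(2) = 1.00000 bits

D_KL(P||U) = 1.00000 - 0.48093 = 0.51907 ≈ 0.5191 bits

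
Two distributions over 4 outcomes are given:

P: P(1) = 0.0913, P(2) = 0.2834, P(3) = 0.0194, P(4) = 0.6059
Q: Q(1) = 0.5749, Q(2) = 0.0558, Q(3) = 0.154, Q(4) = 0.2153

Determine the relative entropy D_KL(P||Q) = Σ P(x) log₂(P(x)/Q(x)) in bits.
1.2685 bits

D_KL(P||Q) = Σ P(x) log₂(P(x)/Q(x))

Computing term by term:
  P(1)·log₂(P(1)/Q(1)) = 0.0913·log₂(0.0913/0.5749) = -0.24237
  P(2)·log₂(P(2)/Q(2)) = 0.2834·log₂(0.2834/0.0558) = 0.66443
  P(3)·log₂(P(3)/Q(3)) = 0.0194·log₂(0.0194/0.154) = -0.05798
  P(4)·log₂(P(4)/Q(4)) = 0.6059·log₂(0.6059/0.2153) = 0.90445

D_KL(P||Q) = -0.24237 + 0.66443 - 0.05798 + 0.90445 = 1.26853 ≈ 1.2685 bits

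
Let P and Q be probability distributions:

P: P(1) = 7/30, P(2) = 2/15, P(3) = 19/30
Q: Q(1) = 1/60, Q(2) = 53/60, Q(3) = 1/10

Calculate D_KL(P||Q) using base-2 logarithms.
2.2112 bits

D_KL(P||Q) = Σ P(x) log₂(P(x)/Q(x))

Computing term by term:
  P(1)·log₂(P(1)/Q(1)) = (7/30)·log₂((7/30)/(1/60)) = 0.88838
  P(2)·log₂(P(2)/Q(2)) = (2/15)·log₂((2/15)/(53/60)) = -0.36372
  P(3)·log₂(P(3)/Q(3)) = (19/30)·log₂((19/30)/(1/10)) = 1.68654

D_KL(P||Q) = 0.88838 - 0.36372 + 1.68654 = 2.21120 ≈ 2.2112 bits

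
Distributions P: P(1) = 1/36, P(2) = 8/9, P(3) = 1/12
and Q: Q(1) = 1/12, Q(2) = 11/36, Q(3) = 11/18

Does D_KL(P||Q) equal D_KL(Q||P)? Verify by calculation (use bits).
D_KL(P||Q) = 1.0858 bits, D_KL(Q||P) = 1.4180 bits. No — D_KL(P||Q) ≠ D_KL(Q||P) for this pair.

D_KL(P||Q) = Σ P(x) log₂(P(x)/Q(x))

Computing term by term:
  P(1)·log₂(P(1)/Q(1)) = (1/36)·log₂((1/36)/(1/12)) = -0.04403
  P(2)·log₂(P(2)/Q(2)) = (8/9)·log₂((8/9)/(11/36)) = 1.36939
  P(3)·log₂(P(3)/Q(3)) = (1/12)·log₂((1/12)/(11/18)) = -0.23954

D_KL(P||Q) = -0.04403 + 1.36939 - 0.23954 = 1.08582 ≈ 1.0858 bits

D_KL(Q||P) = Σ Q(x) log₂(Q(x)/P(x))

Computing term by term:
  Q(1)·log₂(Q(1)/P(1)) = (1/12)·log₂((1/12)/(1/36)) = 0.13208
  Q(2)·log₂(Q(2)/P(2)) = (11/36)·log₂((11/36)/(8/9)) = -0.47073
  Q(3)·log₂(Q(3)/P(3)) = (11/18)·log₂((11/18)/(1/12)) = 1.75662

D_KL(Q||P) = 0.13208 - 0.47073 + 1.75662 = 1.41797 ≈ 1.4180 bits

These are NOT equal (difference: 0.3322 bits). KL divergence is asymmetric: D_KL(P||Q) ≠ D_KL(Q||P) in general.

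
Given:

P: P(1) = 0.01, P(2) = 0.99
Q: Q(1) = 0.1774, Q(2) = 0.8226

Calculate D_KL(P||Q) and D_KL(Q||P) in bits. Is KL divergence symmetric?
D_KL(P||Q) = 0.2231 bits, D_KL(Q||P) = 0.5162 bits. No, KL divergence is not symmetric.

D_KL(P||Q) = Σ P(x) log₂(P(x)/Q(x))

Computing term by term:
  P(1)·log₂(P(1)/Q(1)) = 0.01·log₂(0.01/0.1774) = -0.04149
  P(2)·log₂(P(2)/Q(2)) = 0.99·log₂(0.99/0.8226) = 0.26457

D_KL(P||Q) = -0.04149 + 0.26457 = 0.22308 ≈ 0.2231 bits

D_KL(Q||P) = Σ Q(x) log₂(Q(x)/P(x))

Computing term by term:
  Q(1)·log₂(Q(1)/P(1)) = 0.1774·log₂(0.1774/0.01) = 0.73602
  Q(2)·log₂(Q(2)/P(2)) = 0.8226·log₂(0.8226/0.99) = -0.21983

D_KL(Q||P) = 0.73602 - 0.21983 = 0.51619 ≈ 0.5162 bits

These are NOT equal (difference: 0.2931 bits). KL divergence is asymmetric: D_KL(P||Q) ≠ D_KL(Q||P) in general.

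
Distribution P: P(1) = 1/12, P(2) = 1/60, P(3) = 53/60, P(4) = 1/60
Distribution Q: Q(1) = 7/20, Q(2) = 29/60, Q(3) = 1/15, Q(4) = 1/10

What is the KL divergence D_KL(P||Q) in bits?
2.9964 bits

D_KL(P||Q) = Σ P(x) log₂(P(x)/Q(x))

Computing term by term:
  P(1)·log₂(P(1)/Q(1)) = (1/12)·log₂((1/12)/(7/20)) = -0.17253
  P(2)·log₂(P(2)/Q(2)) = (1/60)·log₂((1/60)/(29/60)) = -0.08097
  P(3)·log₂(P(3)/Q(3)) = (53/60)·log₂((53/60)/(1/15)) = 3.29300
  P(4)·log₂(P(4)/Q(4)) = (1/60)·log₂((1/60)/(1/10)) = -0.04308

D_KL(P||Q) = -0.17253 - 0.08097 + 3.29300 - 0.04308 = 2.99642 ≈ 2.9964 bits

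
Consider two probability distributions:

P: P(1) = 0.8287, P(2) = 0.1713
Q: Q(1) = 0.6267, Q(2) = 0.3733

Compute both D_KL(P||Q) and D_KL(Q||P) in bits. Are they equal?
D_KL(P||Q) = 0.1415 bits, D_KL(Q||P) = 0.1669 bits. No, they are not equal.

D_KL(P||Q) = Σ P(x) log₂(P(x)/Q(x))

Computing term by term:
  P(1)·log₂(P(1)/Q(1)) = 0.8287·log₂(0.8287/0.6267) = 0.33403
  P(2)·log₂(P(2)/Q(2)) = 0.1713·log₂(0.1713/0.3733) = -0.19251

D_KL(P||Q) = 0.33403 - 0.19251 = 0.14152 ≈ 0.1415 bits

D_KL(Q||P) = Σ Q(x) log₂(Q(x)/P(x))

Computing term by term:
  Q(1)·log₂(Q(1)/P(1)) = 0.6267·log₂(0.6267/0.8287) = -0.25261
  Q(2)·log₂(Q(2)/P(2)) = 0.3733·log₂(0.3733/0.1713) = 0.41952

D_KL(Q||P) = -0.25261 + 0.41952 = 0.16691 ≈ 0.1669 bits

These are NOT equal (difference: 0.0254 bits). KL divergence is asymmetric: D_KL(P||Q) ≠ D_KL(Q||P) in general.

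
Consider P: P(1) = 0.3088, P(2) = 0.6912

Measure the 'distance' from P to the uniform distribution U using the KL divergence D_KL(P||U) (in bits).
0.1082 bits

U(i) = 1/2 for all i

D_KL(P||U) = Σ P(x) log₂(P(x) / (1/2))
           = Σ P(x) log₂(P(x)) + log₂(2)
           = log₂(2) - H(P)

H(P) = -Σ P(x) log₂(P(x)):
  -P(1)·log₂(P(1)) = -(0.3088)·log₂(0.3088) = 0.52349
  -P(2)·log₂(P(2)) = -(0.6912)·log₂(0.6912) = 0.36829
H(P) = 0.52349 + 0.36829 = 0.89178 bits

log₂(2) = 1.00000 bits

D_KL(P||U) = 1.00000 - 0.89178 = 0.10822 ≈ 0.1082 bits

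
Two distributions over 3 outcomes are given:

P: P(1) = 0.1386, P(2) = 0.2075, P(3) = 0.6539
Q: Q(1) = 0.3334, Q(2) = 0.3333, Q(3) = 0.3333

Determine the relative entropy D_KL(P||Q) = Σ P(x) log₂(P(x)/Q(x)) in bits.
0.3184 bits

D_KL(P||Q) = Σ P(x) log₂(P(x)/Q(x))

Computing term by term:
  P(1)·log₂(P(1)/Q(1)) = 0.1386·log₂(0.1386/0.3334) = -0.17551
  P(2)·log₂(P(2)/Q(2)) = 0.2075·log₂(0.2075/0.3333) = -0.14187
  P(3)·log₂(P(3)/Q(3)) = 0.6539·log₂(0.6539/0.3333) = 0.63575

D_KL(P||Q) = -0.17551 - 0.14187 + 0.63575 = 0.31837 ≈ 0.3184 bits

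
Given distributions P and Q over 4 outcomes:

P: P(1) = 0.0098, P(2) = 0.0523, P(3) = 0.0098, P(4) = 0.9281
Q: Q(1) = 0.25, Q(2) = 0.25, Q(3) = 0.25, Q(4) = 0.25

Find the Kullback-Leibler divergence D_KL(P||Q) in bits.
1.5467 bits

D_KL(P||Q) = Σ P(x) log₂(P(x)/Q(x))

Computing term by term:
  P(1)·log₂(P(1)/Q(1)) = 0.0098·log₂(0.0098/0.25) = -0.04580
  P(2)·log₂(P(2)/Q(2)) = 0.0523·log₂(0.0523/0.25) = -0.11804
  P(3)·log₂(P(3)/Q(3)) = 0.0098·log₂(0.0098/0.25) = -0.04580
  P(4)·log₂(P(4)/Q(4)) = 0.9281·log₂(0.9281/0.25) = 1.75629

D_KL(P||Q) = -0.04580 - 0.11804 - 0.04580 + 1.75629 = 1.54665 ≈ 1.5467 bits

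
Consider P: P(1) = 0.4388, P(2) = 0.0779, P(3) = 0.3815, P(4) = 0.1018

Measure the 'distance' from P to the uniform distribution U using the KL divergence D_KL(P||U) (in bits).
0.3258 bits

U(i) = 1/4 for all i

D_KL(P||U) = Σ P(x) log₂(P(x) / (1/4))
           = Σ P(x) log₂(P(x)) + log₂(4)
           = log₂(4) - H(P)

H(P) = -Σ P(x) log₂(P(x)):
  -P(1)·log₂(P(1)) = -(0.4388)·log₂(0.4388) = 0.52145
  -P(2)·log₂(P(2)) = -(0.0779)·log₂(0.0779) = 0.28685
  -P(3)·log₂(P(3)) = -(0.3815)·log₂(0.3815) = 0.53038
  -P(4)·log₂(P(4)) = -(0.1018)·log₂(0.1018) = 0.33555
H(P) = 0.52145 + 0.28685 + 0.53038 + 0.33555 = 1.67423 bits

log₂(4) = 2.00000 bits

D_KL(P||U) = 2.00000 - 1.67423 = 0.32577 ≈ 0.3258 bits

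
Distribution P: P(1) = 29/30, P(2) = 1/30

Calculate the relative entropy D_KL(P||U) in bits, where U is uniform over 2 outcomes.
0.7892 bits

U(i) = 1/2 for all i

D_KL(P||U) = Σ P(x) log₂(P(x) / (1/2))
           = Σ P(x) log₂(P(x)) + log₂(2)
           = log₂(2) - H(P)

H(P) = -Σ P(x) log₂(P(x)):
  -P(1)·log₂(P(1)) = -(29/30)·log₂(29/30) = 0.04728
  -P(2)·log₂(P(2)) = -(1/30)·log₂(1/30) = 0.16356
H(P) = 0.04728 + 0.16356 = 0.21084 bits

log₂(2) = 1.00000 bits

D_KL(P||U) = 1.00000 - 0.21084 = 0.78916 ≈ 0.7892 bits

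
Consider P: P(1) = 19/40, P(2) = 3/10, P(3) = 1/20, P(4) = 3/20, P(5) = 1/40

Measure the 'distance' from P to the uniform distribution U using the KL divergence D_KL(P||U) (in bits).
0.5310 bits

U(i) = 1/5 for all i

D_KL(P||U) = Σ P(x) log₂(P(x) / (1/5))
           = Σ P(x) log₂(P(x)) + log₂(5)
           = log₂(5) - H(P)

H(P) = -Σ P(x) log₂(P(x)):
  -P(1)·log₂(P(1)) = -(19/40)·log₂(19/40) = 0.51015
  -P(2)·log₂(P(2)) = -(3/10)·log₂(3/10) = 0.52109
  -P(3)·log₂(P(3)) = -(1/20)·log₂(1/20) = 0.21610
  -P(4)·log₂(P(4)) = -(3/20)·log₂(3/20) = 0.41054
  -P(5)·log₂(P(5)) = -(1/40)·log₂(1/40) = 0.13305
H(P) = 0.51015 + 0.52109 + 0.21610 + 0.41054 + 0.13305 = 1.79093 bits

log₂(5) = 2.32193 bits

D_KL(P||U) = 2.32193 - 1.79093 = 0.53100 ≈ 0.5310 bits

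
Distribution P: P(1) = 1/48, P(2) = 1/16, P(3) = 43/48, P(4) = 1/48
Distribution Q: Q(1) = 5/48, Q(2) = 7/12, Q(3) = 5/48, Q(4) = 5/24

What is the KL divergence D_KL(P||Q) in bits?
2.4620 bits

D_KL(P||Q) = Σ P(x) log₂(P(x)/Q(x))

Computing term by term:
  P(1)·log₂(P(1)/Q(1)) = (1/48)·log₂((1/48)/(5/48)) = -0.04837
  P(2)·log₂(P(2)/Q(2)) = (1/16)·log₂((1/16)/(7/12)) = -0.20140
  P(3)·log₂(P(3)/Q(3)) = (43/48)·log₂((43/48)/(5/48)) = 2.78097
  P(4)·log₂(P(4)/Q(4)) = (1/48)·log₂((1/48)/(5/24)) = -0.06921

D_KL(P||Q) = -0.04837 - 0.20140 + 2.78097 - 0.06921 = 2.46199 ≈ 2.4620 bits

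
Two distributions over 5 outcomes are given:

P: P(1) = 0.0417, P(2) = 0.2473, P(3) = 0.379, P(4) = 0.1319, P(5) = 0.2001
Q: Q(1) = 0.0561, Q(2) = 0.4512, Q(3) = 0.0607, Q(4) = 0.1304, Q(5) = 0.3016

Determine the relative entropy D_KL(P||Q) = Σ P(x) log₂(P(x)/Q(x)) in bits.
0.6528 bits

D_KL(P||Q) = Σ P(x) log₂(P(x)/Q(x))

Computing term by term:
  P(1)·log₂(P(1)/Q(1)) = 0.0417·log₂(0.0417/0.0561) = -0.01785
  P(2)·log₂(P(2)/Q(2)) = 0.2473·log₂(0.2473/0.4512) = -0.21453
  P(3)·log₂(P(3)/Q(3)) = 0.379·log₂(0.379/0.0607) = 1.00148
  P(4)·log₂(P(4)/Q(4)) = 0.1319·log₂(0.1319/0.1304) = 0.00218
  P(5)·log₂(P(5)/Q(5)) = 0.2001·log₂(0.2001/0.3016) = -0.11844

D_KL(P||Q) = -0.01785 - 0.21453 + 1.00148 + 0.00218 - 0.11844 = 0.65284 ≈ 0.6528 bits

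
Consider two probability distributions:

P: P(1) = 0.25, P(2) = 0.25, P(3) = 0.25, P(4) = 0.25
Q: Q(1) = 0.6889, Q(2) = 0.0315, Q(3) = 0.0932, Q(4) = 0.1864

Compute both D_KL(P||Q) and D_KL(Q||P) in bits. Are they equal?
D_KL(P||Q) = 0.8433 bits, D_KL(Q||P) = 0.7017 bits. No, they are not equal.

D_KL(P||Q) = Σ P(x) log₂(P(x)/Q(x))

Computing term by term:
  P(1)·log₂(P(1)/Q(1)) = 0.25·log₂(0.25/0.6889) = -0.36559
  P(2)·log₂(P(2)/Q(2)) = 0.25·log₂(0.25/0.0315) = 0.74713
  P(3)·log₂(P(3)/Q(3)) = 0.25·log₂(0.25/0.0932) = 0.35588
  P(4)·log₂(P(4)/Q(4)) = 0.25·log₂(0.25/0.1864) = 0.10588

D_KL(P||Q) = -0.36559 + 0.74713 + 0.35588 + 0.10588 = 0.84330 ≈ 0.8433 bits

D_KL(Q||P) = Σ Q(x) log₂(Q(x)/P(x))

Computing term by term:
  Q(1)·log₂(Q(1)/P(1)) = 0.6889·log₂(0.6889/0.25) = 1.00742
  Q(2)·log₂(Q(2)/P(2)) = 0.0315·log₂(0.0315/0.25) = -0.09414
  Q(3)·log₂(Q(3)/P(3)) = 0.0932·log₂(0.0932/0.25) = -0.13267
  Q(4)·log₂(Q(4)/P(4)) = 0.1864·log₂(0.1864/0.25) = -0.07895

D_KL(Q||P) = 1.00742 - 0.09414 - 0.13267 - 0.07895 = 0.70166 ≈ 0.7017 bits

These are NOT equal (difference: 0.1416 bits). KL divergence is asymmetric: D_KL(P||Q) ≠ D_KL(Q||P) in general.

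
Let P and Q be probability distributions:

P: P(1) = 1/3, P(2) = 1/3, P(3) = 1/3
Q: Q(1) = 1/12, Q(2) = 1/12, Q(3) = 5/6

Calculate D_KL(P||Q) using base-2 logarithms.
0.8927 bits

D_KL(P||Q) = Σ P(x) log₂(P(x)/Q(x))

Computing term by term:
  P(1)·log₂(P(1)/Q(1)) = (1/3)·log₂((1/3)/(1/12)) = 0.66667
  P(2)·log₂(P(2)/Q(2)) = (1/3)·log₂((1/3)/(1/12)) = 0.66667
  P(3)·log₂(P(3)/Q(3)) = (1/3)·log₂((1/3)/(5/6)) = -0.44064

D_KL(P||Q) = 0.66667 + 0.66667 - 0.44064 = 0.89270 ≈ 0.8927 bits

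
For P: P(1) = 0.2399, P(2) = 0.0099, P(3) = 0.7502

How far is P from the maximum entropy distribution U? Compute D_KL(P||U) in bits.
0.7139 bits

U(i) = 1/3 for all i

D_KL(P||U) = Σ P(x) log₂(P(x) / (1/3))
           = Σ P(x) log₂(P(x)) + log₂(3)
           = log₂(3) - H(P)

H(P) = -Σ P(x) log₂(P(x)):
  -P(1)·log₂(P(1)) = -(0.2399)·log₂(0.2399) = 0.49407
  -P(2)·log₂(P(2)) = -(0.0099)·log₂(0.0099) = 0.06592
  -P(3)·log₂(P(3)) = -(0.7502)·log₂(0.7502) = 0.31107
H(P) = 0.49407 + 0.06592 + 0.31107 = 0.87106 bits

log₂(3) = 1.58496 bits

D_KL(P||U) = 1.58496 - 0.87106 = 0.71390 ≈ 0.7139 bits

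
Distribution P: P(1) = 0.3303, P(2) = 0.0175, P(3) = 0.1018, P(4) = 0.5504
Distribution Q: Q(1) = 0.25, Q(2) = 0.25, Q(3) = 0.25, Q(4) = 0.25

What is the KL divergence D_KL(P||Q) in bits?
0.5603 bits

D_KL(P||Q) = Σ P(x) log₂(P(x)/Q(x))

Computing term by term:
  P(1)·log₂(P(1)/Q(1)) = 0.3303·log₂(0.3303/0.25) = 0.13273
  P(2)·log₂(P(2)/Q(2)) = 0.0175·log₂(0.0175/0.25) = -0.06714
  P(3)·log₂(P(3)/Q(3)) = 0.1018·log₂(0.1018/0.25) = -0.13195
  P(4)·log₂(P(4)/Q(4)) = 0.5504·log₂(0.5504/0.25) = 0.62666

D_KL(P||Q) = 0.13273 - 0.06714 - 0.13195 + 0.62666 = 0.56030 ≈ 0.5603 bits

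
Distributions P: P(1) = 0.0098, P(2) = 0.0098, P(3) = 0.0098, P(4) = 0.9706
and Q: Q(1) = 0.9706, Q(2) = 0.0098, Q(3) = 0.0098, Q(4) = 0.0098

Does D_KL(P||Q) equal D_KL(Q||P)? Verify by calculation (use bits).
D_KL(P||Q) = 6.3701 bits, D_KL(Q||P) = 6.3701 bits. Yes — for this pair D_KL(P||Q) = D_KL(Q||P).

D_KL(P||Q) = Σ P(x) log₂(P(x)/Q(x))

Computing term by term:
  P(1)·log₂(P(1)/Q(1)) = 0.0098·log₂(0.0098/0.9706) = -0.06497
  P(2)·log₂(P(2)/Q(2)) = 0.0098·log₂(0.0098/0.0098) = 0.00000
  P(3)·log₂(P(3)/Q(3)) = 0.0098·log₂(0.0098/0.0098) = 0.00000
  P(4)·log₂(P(4)/Q(4)) = 0.9706·log₂(0.9706/0.0098) = 6.43503

D_KL(P||Q) = -0.06497 + 0.00000 + 0.00000 + 6.43503 = 6.37006 ≈ 6.3701 bits

D_KL(Q||P) = Σ Q(x) log₂(Q(x)/P(x))

Computing term by term:
  Q(1)·log₂(Q(1)/P(1)) = 0.9706·log₂(0.9706/0.0098) = 6.43503
  Q(2)·log₂(Q(2)/P(2)) = 0.0098·log₂(0.0098/0.0098) = 0.00000
  Q(3)·log₂(Q(3)/P(3)) = 0.0098·log₂(0.0098/0.0098) = 0.00000
  Q(4)·log₂(Q(4)/P(4)) = 0.0098·log₂(0.0098/0.9706) = -0.06497

D_KL(Q||P) = 6.43503 + 0.00000 + 0.00000 - 0.06497 = 6.37006 ≈ 6.3701 bits

These ARE equal here. Q is P with outcomes relabeled (Q(1) = P(4), Q(4) = P(1)) by a relabeling that is its own inverse, so the two sums contain exactly the same terms in a different order. This is a special case — KL divergence is not symmetric in general: D_KL(P||Q) ≠ D_KL(Q||P) for most P, Q.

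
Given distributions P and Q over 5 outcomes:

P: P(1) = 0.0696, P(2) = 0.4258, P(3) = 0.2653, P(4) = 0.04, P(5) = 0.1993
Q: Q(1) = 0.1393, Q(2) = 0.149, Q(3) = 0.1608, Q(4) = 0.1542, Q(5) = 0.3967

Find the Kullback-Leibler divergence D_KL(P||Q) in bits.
0.4912 bits

D_KL(P||Q) = Σ P(x) log₂(P(x)/Q(x))

Computing term by term:
  P(1)·log₂(P(1)/Q(1)) = 0.0696·log₂(0.0696/0.1393) = -0.06967
  P(2)·log₂(P(2)/Q(2)) = 0.4258·log₂(0.4258/0.149) = 0.64503
  P(3)·log₂(P(3)/Q(3)) = 0.2653·log₂(0.2653/0.1608) = 0.19164
  P(4)·log₂(P(4)/Q(4)) = 0.04·log₂(0.04/0.1542) = -0.07787
  P(5)·log₂(P(5)/Q(5)) = 0.1993·log₂(0.1993/0.3967) = -0.19793

D_KL(P||Q) = -0.06967 + 0.64503 + 0.19164 - 0.07787 - 0.19793 = 0.49120 ≈ 0.4912 bits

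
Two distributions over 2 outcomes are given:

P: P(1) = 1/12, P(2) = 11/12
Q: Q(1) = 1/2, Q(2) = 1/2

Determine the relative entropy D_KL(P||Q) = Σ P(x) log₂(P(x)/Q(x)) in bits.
0.5862 bits

D_KL(P||Q) = Σ P(x) log₂(P(x)/Q(x))

Computing term by term:
  P(1)·log₂(P(1)/Q(1)) = (1/12)·log₂((1/12)/(1/2)) = -0.21541
  P(2)·log₂(P(2)/Q(2)) = (11/12)·log₂((11/12)/(1/2)) = 0.80160

D_KL(P||Q) = -0.21541 + 0.80160 = 0.58619 ≈ 0.5862 bits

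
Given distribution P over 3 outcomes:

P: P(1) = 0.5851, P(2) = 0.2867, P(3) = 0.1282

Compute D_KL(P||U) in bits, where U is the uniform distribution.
0.2359 bits

U(i) = 1/3 for all i

D_KL(P||U) = Σ P(x) log₂(P(x) / (1/3))
           = Σ P(x) log₂(P(x)) + log₂(3)
           = log₂(3) - H(P)

H(P) = -Σ P(x) log₂(P(x)):
  -P(1)·log₂(P(1)) = -(0.5851)·log₂(0.5851) = 0.45243
  -P(2)·log₂(P(2)) = -(0.2867)·log₂(0.2867) = 0.51674
  -P(3)·log₂(P(3)) = -(0.1282)·log₂(0.1282) = 0.37992
H(P) = 0.45243 + 0.51674 + 0.37992 = 1.34909 bits

log₂(3) = 1.58496 bits

D_KL(P||U) = 1.58496 - 1.34909 = 0.23587 ≈ 0.2359 bits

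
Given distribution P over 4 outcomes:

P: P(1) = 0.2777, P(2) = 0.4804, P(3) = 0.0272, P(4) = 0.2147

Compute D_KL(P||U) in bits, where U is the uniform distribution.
0.3606 bits

U(i) = 1/4 for all i

D_KL(P||U) = Σ P(x) log₂(P(x) / (1/4))
           = Σ P(x) log₂(P(x)) + log₂(4)
           = log₂(4) - H(P)

H(P) = -Σ P(x) log₂(P(x)):
  -P(1)·log₂(P(1)) = -(0.2777)·log₂(0.2777) = 0.51330
  -P(2)·log₂(P(2)) = -(0.4804)·log₂(0.4804) = 0.50812
  -P(3)·log₂(P(3)) = -(0.0272)·log₂(0.0272) = 0.14145
  -P(4)·log₂(P(4)) = -(0.2147)·log₂(0.2147) = 0.47655
H(P) = 0.51330 + 0.50812 + 0.14145 + 0.47655 = 1.63942 bits

log₂(4) = 2.00000 bits

D_KL(P||U) = 2.00000 - 1.63942 = 0.36058 ≈ 0.3606 bits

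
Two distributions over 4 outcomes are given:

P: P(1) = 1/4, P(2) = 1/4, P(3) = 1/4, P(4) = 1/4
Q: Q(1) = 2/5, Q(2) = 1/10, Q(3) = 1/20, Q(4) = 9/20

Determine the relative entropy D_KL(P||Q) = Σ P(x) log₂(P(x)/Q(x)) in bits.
0.5294 bits

D_KL(P||Q) = Σ P(x) log₂(P(x)/Q(x))

Computing term by term:
  P(1)·log₂(P(1)/Q(1)) = (1/4)·log₂((1/4)/(2/5)) = -0.16952
  P(2)·log₂(P(2)/Q(2)) = (1/4)·log₂((1/4)/(1/10)) = 0.33048
  P(3)·log₂(P(3)/Q(3)) = (1/4)·log₂((1/4)/(1/20)) = 0.58048
  P(4)·log₂(P(4)/Q(4)) = (1/4)·log₂((1/4)/(9/20)) = -0.21200

D_KL(P||Q) = -0.16952 + 0.33048 + 0.58048 - 0.21200 = 0.52944 ≈ 0.5294 bits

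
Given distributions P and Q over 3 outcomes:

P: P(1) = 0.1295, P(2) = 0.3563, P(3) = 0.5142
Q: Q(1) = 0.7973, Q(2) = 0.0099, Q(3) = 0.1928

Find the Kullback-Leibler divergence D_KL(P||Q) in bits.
2.2300 bits

D_KL(P||Q) = Σ P(x) log₂(P(x)/Q(x))

Computing term by term:
  P(1)·log₂(P(1)/Q(1)) = 0.1295·log₂(0.1295/0.7973) = -0.33957
  P(2)·log₂(P(2)/Q(2)) = 0.3563·log₂(0.3563/0.0099) = 1.84190
  P(3)·log₂(P(3)/Q(3)) = 0.5142·log₂(0.5142/0.1928) = 0.72771

D_KL(P||Q) = -0.33957 + 1.84190 + 0.72771 = 2.23004 ≈ 2.2300 bits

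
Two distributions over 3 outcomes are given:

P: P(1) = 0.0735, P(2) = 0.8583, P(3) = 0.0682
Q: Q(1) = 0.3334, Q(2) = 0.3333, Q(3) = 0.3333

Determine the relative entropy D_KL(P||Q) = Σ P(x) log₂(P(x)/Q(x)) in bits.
0.8548 bits

D_KL(P||Q) = Σ P(x) log₂(P(x)/Q(x))

Computing term by term:
  P(1)·log₂(P(1)/Q(1)) = 0.0735·log₂(0.0735/0.3334) = -0.16034
  P(2)·log₂(P(2)/Q(2)) = 0.8583·log₂(0.8583/0.3333) = 1.17129
  P(3)·log₂(P(3)/Q(3)) = 0.0682·log₂(0.0682/0.3333) = -0.15611

D_KL(P||Q) = -0.16034 + 1.17129 - 0.15611 = 0.85484 ≈ 0.8548 bits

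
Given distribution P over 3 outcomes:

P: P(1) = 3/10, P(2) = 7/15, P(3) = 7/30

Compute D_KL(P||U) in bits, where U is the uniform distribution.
0.0609 bits

U(i) = 1/3 for all i

D_KL(P||U) = Σ P(x) log₂(P(x) / (1/3))
           = Σ P(x) log₂(P(x)) + log₂(3)
           = log₂(3) - H(P)

H(P) = -Σ P(x) log₂(P(x)):
  -P(1)·log₂(P(1)) = -(3/10)·log₂(3/10) = 0.52109
  -P(2)·log₂(P(2)) = -(7/15)·log₂(7/15) = 0.51312
  -P(3)·log₂(P(3)) = -(7/30)·log₂(7/30) = 0.48989
H(P) = 0.52109 + 0.51312 + 0.48989 = 1.52410 bits

log₂(3) = 1.58496 bits

D_KL(P||U) = 1.58496 - 1.52410 = 0.06086 ≈ 0.0609 bits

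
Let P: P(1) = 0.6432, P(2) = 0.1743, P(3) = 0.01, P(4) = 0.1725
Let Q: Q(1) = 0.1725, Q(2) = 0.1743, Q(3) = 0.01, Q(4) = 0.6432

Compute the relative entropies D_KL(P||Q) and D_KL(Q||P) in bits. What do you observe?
D_KL(P||Q) = 0.8937 bits, D_KL(Q||P) = 0.8937 bits. The two directions give the same value here, because Q is a self-inverse relabeling of P; in general KL divergence is asymmetric.

D_KL(P||Q) = Σ P(x) log₂(P(x)/Q(x))

Computing term by term:
  P(1)·log₂(P(1)/Q(1)) = 0.6432·log₂(0.6432/0.1725) = 1.22123
  P(2)·log₂(P(2)/Q(2)) = 0.1743·log₂(0.1743/0.1743) = 0.00000
  P(3)·log₂(P(3)/Q(3)) = 0.01·log₂(0.01/0.01) = 0.00000
  P(4)·log₂(P(4)/Q(4)) = 0.1725·log₂(0.1725/0.6432) = -0.32752

D_KL(P||Q) = 1.22123 + 0.00000 + 0.00000 - 0.32752 = 0.89371 ≈ 0.8937 bits

D_KL(Q||P) = Σ Q(x) log₂(Q(x)/P(x))

Computing term by term:
  Q(1)·log₂(Q(1)/P(1)) = 0.1725·log₂(0.1725/0.6432) = -0.32752
  Q(2)·log₂(Q(2)/P(2)) = 0.1743·log₂(0.1743/0.1743) = 0.00000
  Q(3)·log₂(Q(3)/P(3)) = 0.01·log₂(0.01/0.01) = 0.00000
  Q(4)·log₂(Q(4)/P(4)) = 0.6432·log₂(0.6432/0.1725) = 1.22123

D_KL(Q||P) = -0.32752 + 0.00000 + 0.00000 + 1.22123 = 0.89371 ≈ 0.8937 bits

These ARE equal here. Q is P with outcomes relabeled (Q(1) = P(4), Q(4) = P(1)) by a relabeling that is its own inverse, so the two sums contain exactly the same terms in a different order. This is a special case — KL divergence is not symmetric in general: D_KL(P||Q) ≠ D_KL(Q||P) for most P, Q.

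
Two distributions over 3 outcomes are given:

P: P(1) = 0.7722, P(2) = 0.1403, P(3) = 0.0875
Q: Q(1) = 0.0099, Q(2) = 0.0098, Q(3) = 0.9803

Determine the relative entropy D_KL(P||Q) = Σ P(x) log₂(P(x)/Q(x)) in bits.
5.0873 bits

D_KL(P||Q) = Σ P(x) log₂(P(x)/Q(x))

Computing term by term:
  P(1)·log₂(P(1)/Q(1)) = 0.7722·log₂(0.7722/0.0099) = 4.85359
  P(2)·log₂(P(2)/Q(2)) = 0.1403·log₂(0.1403/0.0098) = 0.53869
  P(3)·log₂(P(3)/Q(3)) = 0.0875·log₂(0.0875/0.9803) = -0.30501

D_KL(P||Q) = 4.85359 + 0.53869 - 0.30501 = 5.08727 ≈ 5.0873 bits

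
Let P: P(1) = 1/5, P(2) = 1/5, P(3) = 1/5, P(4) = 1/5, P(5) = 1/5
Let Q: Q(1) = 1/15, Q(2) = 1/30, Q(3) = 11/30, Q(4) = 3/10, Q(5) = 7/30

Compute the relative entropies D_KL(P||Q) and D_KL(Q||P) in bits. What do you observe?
D_KL(P||Q) = 0.4976 bits, D_KL(Q||P) = 0.3562 bits. The two directions give different values (D_KL(P||Q) exceeds D_KL(Q||P) by 0.1414 bits): KL divergence is asymmetric.

D_KL(P||Q) = Σ P(x) log₂(P(x)/Q(x))

Computing term by term:
  P(1)·log₂(P(1)/Q(1)) = (1/5)·log₂((1/5)/(1/15)) = 0.31699
  P(2)·log₂(P(2)/Q(2)) = (1/5)·log₂((1/5)/(1/30)) = 0.51699
  P(3)·log₂(P(3)/Q(3)) = (1/5)·log₂((1/5)/(11/30)) = -0.17489
  P(4)·log₂(P(4)/Q(4)) = (1/5)·log₂((1/5)/(3/10)) = -0.11699
  P(5)·log₂(P(5)/Q(5)) = (1/5)·log₂((1/5)/(7/30)) = -0.04448

D_KL(P||Q) = 0.31699 + 0.51699 - 0.17489 - 0.11699 - 0.04448 = 0.49762 ≈ 0.4976 bits

D_KL(Q||P) = Σ Q(x) log₂(Q(x)/P(x))

Computing term by term:
  Q(1)·log₂(Q(1)/P(1)) = (1/15)·log₂((1/15)/(1/5)) = -0.10566
  Q(2)·log₂(Q(2)/P(2)) = (1/30)·log₂((1/30)/(1/5)) = -0.08617
  Q(3)·log₂(Q(3)/P(3)) = (11/30)·log₂((11/30)/(1/5)) = 0.32064
  Q(4)·log₂(Q(4)/P(4)) = (3/10)·log₂((3/10)/(1/5)) = 0.17549
  Q(5)·log₂(Q(5)/P(5)) = (7/30)·log₂((7/30)/(1/5)) = 0.05189

D_KL(Q||P) = -0.10566 - 0.08617 + 0.32064 + 0.17549 + 0.05189 = 0.35619 ≈ 0.3562 bits

These are NOT equal (difference: 0.1414 bits). KL divergence is asymmetric: D_KL(P||Q) ≠ D_KL(Q||P) in general.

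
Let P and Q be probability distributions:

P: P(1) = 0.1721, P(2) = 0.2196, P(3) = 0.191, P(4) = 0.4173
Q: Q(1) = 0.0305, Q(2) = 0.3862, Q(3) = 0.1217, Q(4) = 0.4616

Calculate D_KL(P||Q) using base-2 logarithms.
0.3142 bits

D_KL(P||Q) = Σ P(x) log₂(P(x)/Q(x))

Computing term by term:
  P(1)·log₂(P(1)/Q(1)) = 0.1721·log₂(0.1721/0.0305) = 0.42962
  P(2)·log₂(P(2)/Q(2)) = 0.2196·log₂(0.2196/0.3862) = -0.17886
  P(3)·log₂(P(3)/Q(3)) = 0.191·log₂(0.191/0.1217) = 0.12420
  P(4)·log₂(P(4)/Q(4)) = 0.4173·log₂(0.4173/0.4616) = -0.06074

D_KL(P||Q) = 0.42962 - 0.17886 + 0.12420 - 0.06074 = 0.31422 ≈ 0.3142 bits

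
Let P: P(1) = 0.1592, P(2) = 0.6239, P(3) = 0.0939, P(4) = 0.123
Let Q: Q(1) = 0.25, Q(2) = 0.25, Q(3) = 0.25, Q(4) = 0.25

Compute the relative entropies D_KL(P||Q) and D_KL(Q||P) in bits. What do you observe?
D_KL(P||Q) = 0.4610 bits, D_KL(Q||P) = 0.4419 bits. The two directions give different values (D_KL(P||Q) exceeds D_KL(Q||P) by 0.0191 bits): KL divergence is asymmetric.

D_KL(P||Q) = Σ P(x) log₂(P(x)/Q(x))

Computing term by term:
  P(1)·log₂(P(1)/Q(1)) = 0.1592·log₂(0.1592/0.25) = -0.10365
  P(2)·log₂(P(2)/Q(2)) = 0.6239·log₂(0.6239/0.25) = 0.82317
  P(3)·log₂(P(3)/Q(3)) = 0.0939·log₂(0.0939/0.25) = -0.13266
  P(4)·log₂(P(4)/Q(4)) = 0.123·log₂(0.123/0.25) = -0.12586

D_KL(P||Q) = -0.10365 + 0.82317 - 0.13266 - 0.12586 = 0.46100 ≈ 0.4610 bits

D_KL(Q||P) = Σ Q(x) log₂(Q(x)/P(x))

Computing term by term:
  Q(1)·log₂(Q(1)/P(1)) = 0.25·log₂(0.25/0.1592) = 0.16277
  Q(2)·log₂(Q(2)/P(2)) = 0.25·log₂(0.25/0.6239) = -0.32985
  Q(3)·log₂(Q(3)/P(3)) = 0.25·log₂(0.25/0.0939) = 0.35318
  Q(4)·log₂(Q(4)/P(4)) = 0.25·log₂(0.25/0.123) = 0.25582

D_KL(Q||P) = 0.16277 - 0.32985 + 0.35318 + 0.25582 = 0.44192 ≈ 0.4419 bits

These are NOT equal (difference: 0.0191 bits). KL divergence is asymmetric: D_KL(P||Q) ≠ D_KL(Q||P) in general.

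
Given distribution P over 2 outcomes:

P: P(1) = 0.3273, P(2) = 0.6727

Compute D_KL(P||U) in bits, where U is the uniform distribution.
0.0879 bits

U(i) = 1/2 for all i

D_KL(P||U) = Σ P(x) log₂(P(x) / (1/2))
           = Σ P(x) log₂(P(x)) + log₂(2)
           = log₂(2) - H(P)

H(P) = -Σ P(x) log₂(P(x)):
  -P(1)·log₂(P(1)) = -(0.3273)·log₂(0.3273) = 0.52738
  -P(2)·log₂(P(2)) = -(0.6727)·log₂(0.6727) = 0.38476
H(P) = 0.52738 + 0.38476 = 0.91214 bits

log₂(2) = 1.00000 bits

D_KL(P||U) = 1.00000 - 0.91214 = 0.08786 ≈ 0.0879 bits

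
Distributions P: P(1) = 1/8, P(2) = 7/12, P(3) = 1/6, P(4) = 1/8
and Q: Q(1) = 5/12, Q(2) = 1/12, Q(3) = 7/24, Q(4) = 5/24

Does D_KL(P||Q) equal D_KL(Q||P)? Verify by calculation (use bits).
D_KL(P||Q) = 1.1938 bits, D_KL(Q||P) = 0.8788 bits. No — D_KL(P||Q) ≠ D_KL(Q||P) for this pair.

D_KL(P||Q) = Σ P(x) log₂(P(x)/Q(x))

Computing term by term:
  P(1)·log₂(P(1)/Q(1)) = (1/8)·log₂((1/8)/(5/12)) = -0.21712
  P(2)·log₂(P(2)/Q(2)) = (7/12)·log₂((7/12)/(1/12)) = 1.63762
  P(3)·log₂(P(3)/Q(3)) = (1/6)·log₂((1/6)/(7/24)) = -0.13456
  P(4)·log₂(P(4)/Q(4)) = (1/8)·log₂((1/8)/(5/24)) = -0.09212

D_KL(P||Q) = -0.21712 + 1.63762 - 0.13456 - 0.09212 = 1.19382 ≈ 1.1938 bits

D_KL(Q||P) = Σ Q(x) log₂(Q(x)/P(x))

Computing term by term:
  Q(1)·log₂(Q(1)/P(1)) = (5/12)·log₂((5/12)/(1/8)) = 0.72374
  Q(2)·log₂(Q(2)/P(2)) = (1/12)·log₂((1/12)/(7/12)) = -0.23395
  Q(3)·log₂(Q(3)/P(3)) = (7/24)·log₂((7/24)/(1/6)) = 0.23548
  Q(4)·log₂(Q(4)/P(4)) = (5/24)·log₂((5/24)/(1/8)) = 0.15353

D_KL(Q||P) = 0.72374 - 0.23395 + 0.23548 + 0.15353 = 0.87880 ≈ 0.8788 bits

These are NOT equal (difference: 0.3150 bits). KL divergence is asymmetric: D_KL(P||Q) ≠ D_KL(Q||P) in general.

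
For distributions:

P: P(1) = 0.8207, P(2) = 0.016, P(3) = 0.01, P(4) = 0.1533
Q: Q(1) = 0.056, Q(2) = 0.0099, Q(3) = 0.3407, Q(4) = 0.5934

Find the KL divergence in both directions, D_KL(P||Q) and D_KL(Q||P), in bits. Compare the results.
D_KL(P||Q) = 2.8397 bits, D_KL(Q||P) = 2.6692 bits. D_KL(P||Q) is larger than D_KL(Q||P) by 0.1705 bits; the two directions differ.

D_KL(P||Q) = Σ P(x) log₂(P(x)/Q(x))

Computing term by term:
  P(1)·log₂(P(1)/Q(1)) = 0.8207·log₂(0.8207/0.056) = 3.17886
  P(2)·log₂(P(2)/Q(2)) = 0.016·log₂(0.016/0.0099) = 0.01108
  P(3)·log₂(P(3)/Q(3)) = 0.01·log₂(0.01/0.3407) = -0.05090
  P(4)·log₂(P(4)/Q(4)) = 0.1533·log₂(0.1533/0.5934) = -0.29934

D_KL(P||Q) = 3.17886 + 0.01108 - 0.05090 - 0.29934 = 2.83970 ≈ 2.8397 bits

D_KL(Q||P) = Σ Q(x) log₂(Q(x)/P(x))

Computing term by term:
  Q(1)·log₂(Q(1)/P(1)) = 0.056·log₂(0.056/0.8207) = -0.21691
  Q(2)·log₂(Q(2)/P(2)) = 0.0099·log₂(0.0099/0.016) = -0.00686
  Q(3)·log₂(Q(3)/P(3)) = 0.3407·log₂(0.3407/0.01) = 1.73431
  Q(4)·log₂(Q(4)/P(4)) = 0.5934·log₂(0.5934/0.1533) = 1.15870

D_KL(Q||P) = -0.21691 - 0.00686 + 1.73431 + 1.15870 = 2.66924 ≈ 2.6692 bits

These are NOT equal (difference: 0.1705 bits). KL divergence is asymmetric: D_KL(P||Q) ≠ D_KL(Q||P) in general.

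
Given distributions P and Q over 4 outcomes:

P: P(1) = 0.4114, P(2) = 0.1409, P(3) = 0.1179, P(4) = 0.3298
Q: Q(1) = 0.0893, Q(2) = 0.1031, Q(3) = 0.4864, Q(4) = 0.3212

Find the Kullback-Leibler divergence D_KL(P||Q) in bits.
0.7417 bits

D_KL(P||Q) = Σ P(x) log₂(P(x)/Q(x))

Computing term by term:
  P(1)·log₂(P(1)/Q(1)) = 0.4114·log₂(0.4114/0.0893) = 0.90665
  P(2)·log₂(P(2)/Q(2)) = 0.1409·log₂(0.1409/0.1031) = 0.06349
  P(3)·log₂(P(3)/Q(3)) = 0.1179·log₂(0.1179/0.4864) = -0.24106
  P(4)·log₂(P(4)/Q(4)) = 0.3298·log₂(0.3298/0.3212) = 0.01257

D_KL(P||Q) = 0.90665 + 0.06349 - 0.24106 + 0.01257 = 0.74165 ≈ 0.7417 bits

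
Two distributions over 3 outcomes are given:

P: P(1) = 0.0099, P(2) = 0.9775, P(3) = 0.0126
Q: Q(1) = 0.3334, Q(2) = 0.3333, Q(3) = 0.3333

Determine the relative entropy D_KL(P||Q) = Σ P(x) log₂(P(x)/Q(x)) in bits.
1.4076 bits

D_KL(P||Q) = Σ P(x) log₂(P(x)/Q(x))

Computing term by term:
  P(1)·log₂(P(1)/Q(1)) = 0.0099·log₂(0.0099/0.3334) = -0.05023
  P(2)·log₂(P(2)/Q(2)) = 0.9775·log₂(0.9775/0.3333) = 1.51735
  P(3)·log₂(P(3)/Q(3)) = 0.0126·log₂(0.0126/0.3333) = -0.05954

D_KL(P||Q) = -0.05023 + 1.51735 - 0.05954 = 1.40758 ≈ 1.4076 bits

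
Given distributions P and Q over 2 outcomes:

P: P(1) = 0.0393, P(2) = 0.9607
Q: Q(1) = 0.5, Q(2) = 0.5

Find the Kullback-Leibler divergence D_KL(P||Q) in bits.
0.7609 bits

D_KL(P||Q) = Σ P(x) log₂(P(x)/Q(x))

Computing term by term:
  P(1)·log₂(P(1)/Q(1)) = 0.0393·log₂(0.0393/0.5) = -0.14420
  P(2)·log₂(P(2)/Q(2)) = 0.9607·log₂(0.9607/0.5) = 0.90513

D_KL(P||Q) = -0.14420 + 0.90513 = 0.76093 ≈ 0.7609 bits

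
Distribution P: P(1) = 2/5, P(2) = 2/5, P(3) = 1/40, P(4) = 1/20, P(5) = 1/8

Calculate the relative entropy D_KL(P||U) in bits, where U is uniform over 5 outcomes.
0.5402 bits

U(i) = 1/5 for all i

D_KL(P||U) = Σ P(x) log₂(P(x) / (1/5))
           = Σ P(x) log₂(P(x)) + log₂(5)
           = log₂(5) - H(P)

H(P) = -Σ P(x) log₂(P(x)):
  -P(1)·log₂(P(1)) = -(2/5)·log₂(2/5) = 0.52877
  -P(2)·log₂(P(2)) = -(2/5)·log₂(2/5) = 0.52877
  -P(3)·log₂(P(3)) = -(1/40)·log₂(1/40) = 0.13305
  -P(4)·log₂(P(4)) = -(1/20)·log₂(1/20) = 0.21610
  -P(5)·log₂(P(5)) = -(1/8)·log₂(1/8) = 0.37500
H(P) = 0.52877 + 0.52877 + 0.13305 + 0.21610 + 0.37500 = 1.78169 bits

log₂(5) = 2.32193 bits

D_KL(P||U) = 2.32193 - 1.78169 = 0.54024 ≈ 0.5402 bits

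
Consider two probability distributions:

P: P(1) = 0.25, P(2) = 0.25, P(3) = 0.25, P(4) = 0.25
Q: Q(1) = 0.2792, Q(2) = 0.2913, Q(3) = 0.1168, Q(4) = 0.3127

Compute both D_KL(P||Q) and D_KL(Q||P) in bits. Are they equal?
D_KL(P||Q) = 0.0988 bits, D_KL(Q||P) = 0.0815 bits. No, they are not equal.

D_KL(P||Q) = Σ P(x) log₂(P(x)/Q(x))

Computing term by term:
  P(1)·log₂(P(1)/Q(1)) = 0.25·log₂(0.25/0.2792) = -0.03984
  P(2)·log₂(P(2)/Q(2)) = 0.25·log₂(0.25/0.2913) = -0.05514
  P(3)·log₂(P(3)/Q(3)) = 0.25·log₂(0.25/0.1168) = 0.27447
  P(4)·log₂(P(4)/Q(4)) = 0.25·log₂(0.25/0.3127) = -0.08071

D_KL(P||Q) = -0.03984 - 0.05514 + 0.27447 - 0.08071 = 0.09878 ≈ 0.0988 bits

D_KL(Q||P) = Σ Q(x) log₂(Q(x)/P(x))

Computing term by term:
  Q(1)·log₂(Q(1)/P(1)) = 0.2792·log₂(0.2792/0.25) = 0.04450
  Q(2)·log₂(Q(2)/P(2)) = 0.2913·log₂(0.2913/0.25) = 0.06425
  Q(3)·log₂(Q(3)/P(3)) = 0.1168·log₂(0.1168/0.25) = -0.12823
  Q(4)·log₂(Q(4)/P(4)) = 0.3127·log₂(0.3127/0.25) = 0.10096

D_KL(Q||P) = 0.04450 + 0.06425 - 0.12823 + 0.10096 = 0.08148 ≈ 0.0815 bits

These are NOT equal (difference: 0.0173 bits). KL divergence is asymmetric: D_KL(P||Q) ≠ D_KL(Q||P) in general.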